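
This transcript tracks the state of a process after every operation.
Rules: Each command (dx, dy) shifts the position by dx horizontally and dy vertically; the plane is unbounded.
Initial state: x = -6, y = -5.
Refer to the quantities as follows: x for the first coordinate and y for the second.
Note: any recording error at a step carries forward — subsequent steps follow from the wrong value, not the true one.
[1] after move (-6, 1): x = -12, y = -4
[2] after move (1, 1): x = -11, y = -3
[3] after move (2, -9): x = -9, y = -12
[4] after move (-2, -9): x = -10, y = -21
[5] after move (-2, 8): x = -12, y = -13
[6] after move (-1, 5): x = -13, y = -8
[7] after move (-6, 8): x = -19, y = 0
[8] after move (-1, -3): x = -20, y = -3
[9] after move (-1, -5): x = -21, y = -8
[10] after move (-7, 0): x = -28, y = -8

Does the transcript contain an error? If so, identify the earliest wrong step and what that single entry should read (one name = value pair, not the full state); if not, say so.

step 4, x = -11

1. x = -6 + (-6) = -12, y = -5 + (1) = -4 (no discrepancy)
2. x = -12 + (1) = -11, y = -4 + (1) = -3 (verified)
3. x = -11 + (2) = -9, y = -3 + (-9) = -12 (checks out)
4. x = -9 + (-2) = -11, y = -12 + (-9) = -21 (this is not what the transcript shows)
First deviation found at step 4; the corrected entry is x = -11.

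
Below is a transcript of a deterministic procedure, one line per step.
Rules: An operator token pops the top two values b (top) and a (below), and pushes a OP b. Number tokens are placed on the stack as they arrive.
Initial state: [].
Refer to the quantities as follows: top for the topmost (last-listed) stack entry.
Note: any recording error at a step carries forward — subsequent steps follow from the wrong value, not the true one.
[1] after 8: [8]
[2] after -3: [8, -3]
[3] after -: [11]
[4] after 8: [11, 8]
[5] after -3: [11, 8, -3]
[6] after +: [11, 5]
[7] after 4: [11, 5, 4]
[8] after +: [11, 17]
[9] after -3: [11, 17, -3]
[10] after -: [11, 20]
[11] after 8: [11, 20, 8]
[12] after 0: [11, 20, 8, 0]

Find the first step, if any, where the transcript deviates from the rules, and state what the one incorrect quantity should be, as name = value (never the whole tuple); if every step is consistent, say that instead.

Step 1: push 8: top = 8 — exactly as logged.
Step 2: push -3: top = -3 — no discrepancy.
Step 3: 8 - -3 = 11 — checks out.
Step 4: push 8: top = 8 — confirmed correct.
Step 5: push -3: top = -3 — exactly as logged.
Step 6: 8 + -3 = 5 — in agreement.
Step 7: push 4: top = 4 — no discrepancy.
Step 8: 5 + 4 = 9 — this is not what the transcript shows.
The earliest wrong entry is at step 8: it should read top = 9.

step 8, top = 9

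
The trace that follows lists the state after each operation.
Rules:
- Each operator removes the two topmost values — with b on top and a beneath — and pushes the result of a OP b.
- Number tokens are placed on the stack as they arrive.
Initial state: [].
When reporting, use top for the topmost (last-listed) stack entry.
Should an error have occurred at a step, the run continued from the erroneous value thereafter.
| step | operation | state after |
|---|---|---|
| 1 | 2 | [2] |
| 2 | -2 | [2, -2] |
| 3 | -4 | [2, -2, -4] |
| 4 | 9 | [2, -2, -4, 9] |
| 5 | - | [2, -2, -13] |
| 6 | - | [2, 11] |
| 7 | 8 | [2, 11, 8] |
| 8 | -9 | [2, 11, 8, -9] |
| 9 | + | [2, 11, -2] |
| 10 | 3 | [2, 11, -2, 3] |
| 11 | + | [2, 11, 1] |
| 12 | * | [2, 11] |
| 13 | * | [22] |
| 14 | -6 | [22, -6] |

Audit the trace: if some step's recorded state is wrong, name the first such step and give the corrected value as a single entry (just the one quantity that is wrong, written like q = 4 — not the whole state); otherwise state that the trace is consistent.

step 9, top = -1

Recomputing the run from the initial state:
step 1: [2]
step 2: [2, -2]
step 3: [2, -2, -4]
step 4: [2, -2, -4, 9]
step 5: [2, -2, -13]
step 6: [2, 11]
step 7: [2, 11, 8]
step 8: [2, 11, 8, -9]
step 9: [2, 11, -1]
step 10: [2, 11, -1, 3]
step 11: [2, 11, 2]
step 12: [2, 22]
step 13: [44]
step 14: [44, -6]
The first disagreement with the trace is at step 9, where the value should be top = -1.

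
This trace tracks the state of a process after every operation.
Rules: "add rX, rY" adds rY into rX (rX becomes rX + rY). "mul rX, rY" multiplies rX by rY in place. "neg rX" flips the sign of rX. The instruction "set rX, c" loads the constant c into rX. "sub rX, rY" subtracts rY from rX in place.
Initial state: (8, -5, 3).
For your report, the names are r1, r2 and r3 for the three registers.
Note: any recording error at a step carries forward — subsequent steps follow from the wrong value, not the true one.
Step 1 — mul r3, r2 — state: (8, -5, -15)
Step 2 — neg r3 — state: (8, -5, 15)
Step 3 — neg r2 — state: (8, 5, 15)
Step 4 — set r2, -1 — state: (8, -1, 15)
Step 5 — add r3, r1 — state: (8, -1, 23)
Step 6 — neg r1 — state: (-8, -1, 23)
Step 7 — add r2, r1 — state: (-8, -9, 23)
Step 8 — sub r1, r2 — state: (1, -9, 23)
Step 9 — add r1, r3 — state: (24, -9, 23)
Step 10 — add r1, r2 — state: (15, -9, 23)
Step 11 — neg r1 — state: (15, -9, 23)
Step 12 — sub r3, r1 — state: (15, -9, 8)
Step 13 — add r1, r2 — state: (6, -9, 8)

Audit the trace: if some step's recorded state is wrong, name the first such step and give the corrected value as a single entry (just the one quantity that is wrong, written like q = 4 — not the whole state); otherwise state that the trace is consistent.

step 11, r1 = -15

1. r3 = 3 * -5 = -15 (agrees with the trace)
2. r3 = -(-15) = 15 (checks out)
3. r2 = -(-5) = 5 (verified)
4. r2 = -1 (checks out)
5. r3 = 15 + 8 = 23 (consistent with the trace)
6. r1 = -(8) = -8 (same as recorded)
7. r2 = -1 + -8 = -9 (no discrepancy)
8. r1 = -8 - -9 = 1 (checks out)
9. r1 = 1 + 23 = 24 (in agreement)
10. r1 = 24 + -9 = 15 (in agreement)
11. r1 = -(15) = -15 (the trace disagrees here)
First incorrect step: 11; the correct value is r1 = -15.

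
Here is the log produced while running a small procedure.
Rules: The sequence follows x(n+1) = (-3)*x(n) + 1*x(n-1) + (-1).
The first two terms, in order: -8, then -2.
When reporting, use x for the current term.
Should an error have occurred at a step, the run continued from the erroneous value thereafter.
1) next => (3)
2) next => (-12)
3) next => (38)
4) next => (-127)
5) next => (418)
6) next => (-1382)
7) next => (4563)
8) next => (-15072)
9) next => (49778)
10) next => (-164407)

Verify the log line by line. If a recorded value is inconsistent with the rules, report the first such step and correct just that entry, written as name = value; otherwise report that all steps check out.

step 1, x = -3

step 1: x = -3*(-2) + (1)*(-8) + (-1) = -3 -> not what was recorded
First deviation found at step 1; the corrected entry is x = -3.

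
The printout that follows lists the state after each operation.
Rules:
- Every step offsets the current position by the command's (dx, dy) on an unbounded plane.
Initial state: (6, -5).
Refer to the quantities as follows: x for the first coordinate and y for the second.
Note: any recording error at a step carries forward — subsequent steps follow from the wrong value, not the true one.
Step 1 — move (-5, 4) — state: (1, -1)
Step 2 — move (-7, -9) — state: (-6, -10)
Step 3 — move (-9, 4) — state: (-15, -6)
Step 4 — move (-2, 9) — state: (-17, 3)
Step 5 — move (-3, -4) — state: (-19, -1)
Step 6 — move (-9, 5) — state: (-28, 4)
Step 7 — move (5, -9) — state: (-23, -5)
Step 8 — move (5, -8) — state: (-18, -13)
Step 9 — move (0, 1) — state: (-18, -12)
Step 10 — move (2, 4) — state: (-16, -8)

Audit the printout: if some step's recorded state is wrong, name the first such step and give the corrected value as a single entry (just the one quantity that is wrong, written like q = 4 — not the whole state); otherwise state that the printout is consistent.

step 5, x = -20

step 1: x = 6 + (-5) = 1, y = -5 + (4) = -1 -> in agreement
step 2: x = 1 + (-7) = -6, y = -1 + (-9) = -10 -> agrees with the printout
step 3: x = -6 + (-9) = -15, y = -10 + (4) = -6 -> consistent with the printout
step 4: x = -15 + (-2) = -17, y = -6 + (9) = 3 -> agrees with the printout
step 5: x = -17 + (-3) = -20, y = 3 + (-4) = -1 -> a discrepancy with the printout
Step 5 is the first one off; corrected, x = -20.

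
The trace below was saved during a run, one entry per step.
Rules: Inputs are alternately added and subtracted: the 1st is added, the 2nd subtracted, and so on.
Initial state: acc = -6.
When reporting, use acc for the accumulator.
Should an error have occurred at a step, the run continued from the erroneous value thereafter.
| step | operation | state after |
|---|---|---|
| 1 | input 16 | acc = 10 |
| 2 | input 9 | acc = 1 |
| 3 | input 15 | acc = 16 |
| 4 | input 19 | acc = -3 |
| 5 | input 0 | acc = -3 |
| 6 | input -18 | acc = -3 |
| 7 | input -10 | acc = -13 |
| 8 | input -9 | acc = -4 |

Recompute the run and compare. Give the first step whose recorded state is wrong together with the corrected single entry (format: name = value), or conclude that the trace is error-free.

1. acc = -6 + 16 = 10 (confirmed correct)
2. acc = 10 - 9 = 1 (agrees with the trace)
3. acc = 1 + 15 = 16 (agrees with the trace)
4. acc = 16 - 19 = -3 (same as recorded)
5. acc = -3 + 0 = -3 (verified)
6. acc = -3 - -18 = 15 (first mismatch against the trace)
Conclusion: step 6 carries the first error; the entry should be acc = 15.

step 6, acc = 15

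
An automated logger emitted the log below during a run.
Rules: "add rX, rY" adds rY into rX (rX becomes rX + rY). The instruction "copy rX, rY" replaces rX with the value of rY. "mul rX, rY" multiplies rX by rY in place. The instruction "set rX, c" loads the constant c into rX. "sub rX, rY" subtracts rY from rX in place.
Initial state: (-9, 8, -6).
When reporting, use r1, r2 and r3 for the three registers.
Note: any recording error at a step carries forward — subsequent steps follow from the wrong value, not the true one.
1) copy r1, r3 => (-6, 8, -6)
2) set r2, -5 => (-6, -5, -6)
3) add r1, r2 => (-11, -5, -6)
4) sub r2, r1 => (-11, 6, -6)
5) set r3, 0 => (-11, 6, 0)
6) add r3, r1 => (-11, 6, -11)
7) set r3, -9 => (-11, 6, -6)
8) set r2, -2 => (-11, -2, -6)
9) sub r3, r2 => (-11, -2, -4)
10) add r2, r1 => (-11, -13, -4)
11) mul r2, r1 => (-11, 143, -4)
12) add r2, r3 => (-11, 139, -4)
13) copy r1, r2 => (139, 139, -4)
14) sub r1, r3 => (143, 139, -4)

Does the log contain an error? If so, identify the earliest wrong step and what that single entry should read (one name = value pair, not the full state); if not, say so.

Recomputing the run from the initial state:
step 1: r1 = -6, r2 = 8, r3 = -6
step 2: r1 = -6, r2 = -5, r3 = -6
step 3: r1 = -11, r2 = -5, r3 = -6
step 4: r1 = -11, r2 = 6, r3 = -6
step 5: r1 = -11, r2 = 6, r3 = 0
step 6: r1 = -11, r2 = 6, r3 = -11
step 7: r1 = -11, r2 = 6, r3 = -9
step 8: r1 = -11, r2 = -2, r3 = -9
step 9: r1 = -11, r2 = -2, r3 = -7
step 10: r1 = -11, r2 = -13, r3 = -7
step 11: r1 = -11, r2 = 143, r3 = -7
step 12: r1 = -11, r2 = 136, r3 = -7
step 13: r1 = 136, r2 = 136, r3 = -7
step 14: r1 = 143, r2 = 136, r3 = -7
The first disagreement with the log is at step 7, where the value should be r3 = -9.

step 7, r3 = -9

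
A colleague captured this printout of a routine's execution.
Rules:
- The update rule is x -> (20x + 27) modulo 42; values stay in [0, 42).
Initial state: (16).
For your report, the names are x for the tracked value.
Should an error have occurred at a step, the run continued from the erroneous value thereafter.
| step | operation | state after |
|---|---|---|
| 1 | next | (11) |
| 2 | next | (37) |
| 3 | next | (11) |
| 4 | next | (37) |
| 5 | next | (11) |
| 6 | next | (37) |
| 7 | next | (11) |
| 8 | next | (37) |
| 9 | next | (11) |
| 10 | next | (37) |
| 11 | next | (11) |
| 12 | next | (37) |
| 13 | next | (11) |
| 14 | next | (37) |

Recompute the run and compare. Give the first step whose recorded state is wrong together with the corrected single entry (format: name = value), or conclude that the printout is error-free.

step 1: x = (20*16 + 27) mod 42 = 11 -> matches
step 2: x = (20*11 + 27) mod 42 = 37 -> no discrepancy
step 3: x = (20*37 + 27) mod 42 = 11 -> same as recorded
step 4: x = (20*11 + 27) mod 42 = 37 -> matches
step 5: x = (20*37 + 27) mod 42 = 11 -> in agreement
step 6: x = (20*11 + 27) mod 42 = 37 -> consistent with the printout
step 7: x = (20*37 + 27) mod 42 = 11 -> same as recorded
step 8: x = (20*11 + 27) mod 42 = 37 -> verified
step 9: x = (20*37 + 27) mod 42 = 11 -> consistent with the printout
step 10: x = (20*11 + 27) mod 42 = 37 -> agrees with the printout
step 11: x = (20*37 + 27) mod 42 = 11 -> consistent with the printout
step 12: x = (20*11 + 27) mod 42 = 37 -> agrees with the printout
step 13: x = (20*37 + 27) mod 42 = 11 -> verified
step 14: x = (20*11 + 27) mod 42 = 37 -> verified
Nothing is out of place; the run is error-free.

no error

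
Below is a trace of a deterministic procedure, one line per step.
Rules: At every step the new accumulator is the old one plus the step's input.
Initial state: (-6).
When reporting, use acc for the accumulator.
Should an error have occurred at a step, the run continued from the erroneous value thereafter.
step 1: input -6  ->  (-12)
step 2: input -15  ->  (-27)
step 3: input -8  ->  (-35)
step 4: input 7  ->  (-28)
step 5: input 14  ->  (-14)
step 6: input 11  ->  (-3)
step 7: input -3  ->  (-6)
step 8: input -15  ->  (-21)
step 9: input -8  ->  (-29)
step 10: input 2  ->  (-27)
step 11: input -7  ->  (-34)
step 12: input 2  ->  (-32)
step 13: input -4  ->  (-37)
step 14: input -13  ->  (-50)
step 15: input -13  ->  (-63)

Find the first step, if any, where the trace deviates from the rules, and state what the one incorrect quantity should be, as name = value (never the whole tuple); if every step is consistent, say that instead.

step 13, acc = -36

1. acc = -6 + -6 = -12 (checks out)
2. acc = -12 + -15 = -27 (verified)
3. acc = -27 + -8 = -35 (agrees with the trace)
4. acc = -35 + 7 = -28 (confirmed correct)
5. acc = -28 + 14 = -14 (agrees with the trace)
6. acc = -14 + 11 = -3 (no discrepancy)
7. acc = -3 + -3 = -6 (same as recorded)
8. acc = -6 + -15 = -21 (consistent with the trace)
9. acc = -21 + -8 = -29 (verified)
10. acc = -29 + 2 = -27 (consistent with the trace)
11. acc = -27 + -7 = -34 (checks out)
12. acc = -34 + 2 = -32 (no discrepancy)
13. acc = -32 + -4 = -36 (not what was recorded)
Step 13 is the first one off; corrected, acc = -36.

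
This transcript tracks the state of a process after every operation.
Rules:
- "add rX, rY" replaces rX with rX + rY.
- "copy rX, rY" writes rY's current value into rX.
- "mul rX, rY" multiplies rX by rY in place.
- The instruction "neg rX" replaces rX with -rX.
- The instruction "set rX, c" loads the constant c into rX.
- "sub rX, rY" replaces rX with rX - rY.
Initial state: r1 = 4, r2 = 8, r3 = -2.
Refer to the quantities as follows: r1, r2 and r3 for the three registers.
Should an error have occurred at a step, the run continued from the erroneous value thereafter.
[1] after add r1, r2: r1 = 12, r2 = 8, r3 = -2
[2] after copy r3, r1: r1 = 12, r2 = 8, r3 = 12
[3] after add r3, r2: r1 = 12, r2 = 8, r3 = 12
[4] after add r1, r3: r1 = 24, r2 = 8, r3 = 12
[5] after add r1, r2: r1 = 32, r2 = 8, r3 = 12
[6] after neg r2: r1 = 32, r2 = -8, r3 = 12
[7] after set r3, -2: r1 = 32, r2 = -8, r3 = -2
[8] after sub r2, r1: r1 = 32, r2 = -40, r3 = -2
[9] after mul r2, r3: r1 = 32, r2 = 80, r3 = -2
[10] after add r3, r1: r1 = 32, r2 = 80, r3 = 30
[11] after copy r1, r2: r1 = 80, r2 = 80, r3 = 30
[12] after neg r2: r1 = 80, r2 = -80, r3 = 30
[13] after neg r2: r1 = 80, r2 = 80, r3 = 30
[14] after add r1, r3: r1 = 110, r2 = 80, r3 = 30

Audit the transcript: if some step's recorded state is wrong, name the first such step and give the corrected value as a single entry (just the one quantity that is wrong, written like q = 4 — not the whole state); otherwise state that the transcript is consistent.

step 3, r3 = 20

1. r1 = 4 + 8 = 12 (verified)
2. r3 = 12 (confirmed correct)
3. r3 = 12 + 8 = 20 (the transcript disagrees here)
That makes step 3 the first incorrect line — r3 = 20 is what it should show.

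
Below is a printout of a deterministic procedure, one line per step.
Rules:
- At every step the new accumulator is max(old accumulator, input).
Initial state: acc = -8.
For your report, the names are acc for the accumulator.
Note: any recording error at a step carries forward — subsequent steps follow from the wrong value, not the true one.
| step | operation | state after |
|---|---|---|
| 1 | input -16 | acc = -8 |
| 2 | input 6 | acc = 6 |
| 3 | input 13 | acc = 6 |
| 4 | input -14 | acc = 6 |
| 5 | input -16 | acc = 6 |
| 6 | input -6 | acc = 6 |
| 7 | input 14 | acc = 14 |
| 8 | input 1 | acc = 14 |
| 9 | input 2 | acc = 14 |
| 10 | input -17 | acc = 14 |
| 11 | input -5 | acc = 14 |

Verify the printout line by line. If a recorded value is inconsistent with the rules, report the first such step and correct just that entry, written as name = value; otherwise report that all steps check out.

step 3, acc = 13

Recomputing the run from the initial state:
step 1: acc = -8
step 2: acc = 6
step 3: acc = 13
step 4: acc = 13
step 5: acc = 13
step 6: acc = 13
step 7: acc = 14
step 8: acc = 14
step 9: acc = 14
step 10: acc = 14
step 11: acc = 14
The first disagreement with the printout is at step 3, where the value should be acc = 13.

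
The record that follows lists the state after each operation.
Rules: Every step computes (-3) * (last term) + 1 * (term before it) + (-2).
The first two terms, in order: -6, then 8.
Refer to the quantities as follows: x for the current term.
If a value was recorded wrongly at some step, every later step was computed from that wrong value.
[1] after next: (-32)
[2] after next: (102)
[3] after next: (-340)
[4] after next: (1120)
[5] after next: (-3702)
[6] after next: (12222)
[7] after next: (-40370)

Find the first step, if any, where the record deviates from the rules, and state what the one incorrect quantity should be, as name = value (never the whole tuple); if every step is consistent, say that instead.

step 6, x = 12224

step 1: x = -3*(8) + (1)*(-6) + (-2) = -32 -> matches
step 2: x = -3*(-32) + (1)*(8) + (-2) = 102 -> agrees with the record
step 3: x = -3*(102) + (1)*(-32) + (-2) = -340 -> agrees with the record
step 4: x = -3*(-340) + (1)*(102) + (-2) = 1120 -> same as recorded
step 5: x = -3*(1120) + (1)*(-340) + (-2) = -3702 -> matches
step 6: x = -3*(-3702) + (1)*(1120) + (-2) = 12224 -> first mismatch against the record
That makes step 6 the first incorrect line — x = 12224 is what it should show.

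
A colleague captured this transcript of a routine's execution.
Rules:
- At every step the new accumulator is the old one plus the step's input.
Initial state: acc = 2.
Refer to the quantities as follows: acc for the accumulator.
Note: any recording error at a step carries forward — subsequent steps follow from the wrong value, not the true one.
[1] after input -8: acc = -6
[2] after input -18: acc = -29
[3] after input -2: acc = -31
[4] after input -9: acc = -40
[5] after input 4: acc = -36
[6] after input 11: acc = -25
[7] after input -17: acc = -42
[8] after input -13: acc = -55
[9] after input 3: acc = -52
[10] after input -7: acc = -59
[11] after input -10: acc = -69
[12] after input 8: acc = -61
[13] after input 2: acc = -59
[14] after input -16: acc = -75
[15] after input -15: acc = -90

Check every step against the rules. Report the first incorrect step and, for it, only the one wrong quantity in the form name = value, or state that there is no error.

Recomputing the run from the initial state:
step 1: acc = -6
step 2: acc = -24
step 3: acc = -26
step 4: acc = -35
step 5: acc = -31
step 6: acc = -20
step 7: acc = -37
step 8: acc = -50
step 9: acc = -47
step 10: acc = -54
step 11: acc = -64
step 12: acc = -56
step 13: acc = -54
step 14: acc = -70
step 15: acc = -85
The first disagreement with the transcript is at step 2, where the value should be acc = -24.

step 2, acc = -24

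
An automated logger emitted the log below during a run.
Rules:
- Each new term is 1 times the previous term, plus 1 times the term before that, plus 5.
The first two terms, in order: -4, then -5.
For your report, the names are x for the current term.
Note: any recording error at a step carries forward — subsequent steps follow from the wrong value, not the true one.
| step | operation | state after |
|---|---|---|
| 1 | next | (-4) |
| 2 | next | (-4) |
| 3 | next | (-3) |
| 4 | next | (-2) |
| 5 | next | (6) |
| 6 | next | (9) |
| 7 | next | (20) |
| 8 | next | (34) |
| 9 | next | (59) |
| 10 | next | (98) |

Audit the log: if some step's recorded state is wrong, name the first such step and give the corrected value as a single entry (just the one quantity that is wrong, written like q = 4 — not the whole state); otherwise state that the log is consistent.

step 5, x = 0

Step 1: x = 1*(-5) + (1)*(-4) + (5) = -4 — no discrepancy.
Step 2: x = 1*(-4) + (1)*(-5) + (5) = -4 — matches.
Step 3: x = 1*(-4) + (1)*(-4) + (5) = -3 — confirmed correct.
Step 4: x = 1*(-3) + (1)*(-4) + (5) = -2 — no discrepancy.
Step 5: x = 1*(-2) + (1)*(-3) + (5) = 0 — the log has a different value.
Conclusion: step 5 carries the first error; the entry should be x = 0.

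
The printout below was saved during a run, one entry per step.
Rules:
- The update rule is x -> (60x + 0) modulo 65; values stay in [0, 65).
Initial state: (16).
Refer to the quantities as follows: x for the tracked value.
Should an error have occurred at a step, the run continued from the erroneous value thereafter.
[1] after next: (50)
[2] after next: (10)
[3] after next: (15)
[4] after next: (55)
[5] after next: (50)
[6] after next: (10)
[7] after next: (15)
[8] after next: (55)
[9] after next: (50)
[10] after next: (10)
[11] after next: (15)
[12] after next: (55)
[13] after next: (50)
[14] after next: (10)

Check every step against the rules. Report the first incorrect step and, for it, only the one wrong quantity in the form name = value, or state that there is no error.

1. x = (60*16 + 0) mod 65 = 50 (matches)
2. x = (60*50 + 0) mod 65 = 10 (verified)
3. x = (60*10 + 0) mod 65 = 15 (agrees with the printout)
4. x = (60*15 + 0) mod 65 = 55 (verified)
5. x = (60*55 + 0) mod 65 = 50 (confirmed correct)
6. x = (60*50 + 0) mod 65 = 10 (same as recorded)
7. x = (60*10 + 0) mod 65 = 15 (no discrepancy)
8. x = (60*15 + 0) mod 65 = 55 (consistent with the printout)
9. x = (60*55 + 0) mod 65 = 50 (consistent with the printout)
10. x = (60*50 + 0) mod 65 = 10 (checks out)
11. x = (60*10 + 0) mod 65 = 15 (same as recorded)
12. x = (60*15 + 0) mod 65 = 55 (same as recorded)
13. x = (60*55 + 0) mod 65 = 50 (checks out)
14. x = (60*50 + 0) mod 65 = 10 (matches)
Nothing is out of place; the run is error-free.

no error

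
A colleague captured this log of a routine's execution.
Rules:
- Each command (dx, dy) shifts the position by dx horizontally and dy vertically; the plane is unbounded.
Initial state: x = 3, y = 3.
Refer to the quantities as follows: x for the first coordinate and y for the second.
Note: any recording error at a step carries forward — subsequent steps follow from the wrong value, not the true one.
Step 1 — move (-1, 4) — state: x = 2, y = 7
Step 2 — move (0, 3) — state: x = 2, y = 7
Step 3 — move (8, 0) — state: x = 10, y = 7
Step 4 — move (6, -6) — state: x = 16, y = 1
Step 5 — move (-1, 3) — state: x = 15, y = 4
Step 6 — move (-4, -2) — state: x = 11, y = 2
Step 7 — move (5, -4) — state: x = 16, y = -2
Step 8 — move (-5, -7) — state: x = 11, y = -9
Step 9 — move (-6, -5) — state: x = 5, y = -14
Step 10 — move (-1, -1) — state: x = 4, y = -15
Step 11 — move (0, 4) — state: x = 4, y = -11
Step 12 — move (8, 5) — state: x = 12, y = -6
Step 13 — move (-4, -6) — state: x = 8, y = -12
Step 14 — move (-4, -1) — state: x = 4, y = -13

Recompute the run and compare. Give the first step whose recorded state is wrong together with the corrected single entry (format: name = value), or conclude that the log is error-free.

step 2, y = 10

Recomputing the run from the initial state:
step 1: x = 2, y = 7
step 2: x = 2, y = 10
step 3: x = 10, y = 10
step 4: x = 16, y = 4
step 5: x = 15, y = 7
step 6: x = 11, y = 5
step 7: x = 16, y = 1
step 8: x = 11, y = -6
step 9: x = 5, y = -11
step 10: x = 4, y = -12
step 11: x = 4, y = -8
step 12: x = 12, y = -3
step 13: x = 8, y = -9
step 14: x = 4, y = -10
The first disagreement with the log is at step 2, where the value should be y = 10.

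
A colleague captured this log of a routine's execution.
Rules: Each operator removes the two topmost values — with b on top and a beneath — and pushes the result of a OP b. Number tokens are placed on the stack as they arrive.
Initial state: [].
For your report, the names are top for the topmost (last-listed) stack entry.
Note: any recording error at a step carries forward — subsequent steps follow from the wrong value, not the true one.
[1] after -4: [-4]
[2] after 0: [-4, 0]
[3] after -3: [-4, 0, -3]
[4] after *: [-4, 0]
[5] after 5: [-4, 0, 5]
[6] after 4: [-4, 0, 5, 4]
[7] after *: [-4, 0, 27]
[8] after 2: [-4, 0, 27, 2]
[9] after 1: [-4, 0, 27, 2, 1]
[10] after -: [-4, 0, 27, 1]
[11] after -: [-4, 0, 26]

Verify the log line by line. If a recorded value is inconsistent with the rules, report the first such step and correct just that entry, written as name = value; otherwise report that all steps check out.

1. push -4: top = -4 (matches)
2. push 0: top = 0 (no discrepancy)
3. push -3: top = -3 (matches)
4. 0 * -3 = 0 (verified)
5. push 5: top = 5 (checks out)
6. push 4: top = 4 (consistent with the log)
7. 5 * 4 = 20 (this is not what the log shows)
Step 7 is the first one off; corrected, top = 20.

step 7, top = 20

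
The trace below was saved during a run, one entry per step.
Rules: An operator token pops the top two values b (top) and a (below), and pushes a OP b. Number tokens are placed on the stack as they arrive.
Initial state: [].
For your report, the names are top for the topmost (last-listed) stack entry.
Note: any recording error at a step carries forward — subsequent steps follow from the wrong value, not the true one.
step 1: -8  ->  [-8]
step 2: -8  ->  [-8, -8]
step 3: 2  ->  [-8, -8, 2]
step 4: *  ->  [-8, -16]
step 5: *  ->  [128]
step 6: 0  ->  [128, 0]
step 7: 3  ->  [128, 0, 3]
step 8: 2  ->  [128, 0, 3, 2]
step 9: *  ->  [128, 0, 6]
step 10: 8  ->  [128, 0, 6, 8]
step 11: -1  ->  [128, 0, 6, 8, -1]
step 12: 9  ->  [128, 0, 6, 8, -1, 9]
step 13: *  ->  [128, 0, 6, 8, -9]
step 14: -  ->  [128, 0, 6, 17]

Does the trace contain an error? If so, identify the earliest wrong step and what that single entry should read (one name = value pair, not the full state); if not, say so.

step 1: push -8: top = -8 -> verified
step 2: push -8: top = -8 -> same as recorded
step 3: push 2: top = 2 -> confirmed correct
step 4: -8 * 2 = -16 -> consistent with the trace
step 5: -8 * -16 = 128 -> agrees with the trace
step 6: push 0: top = 0 -> no discrepancy
step 7: push 3: top = 3 -> no discrepancy
step 8: push 2: top = 2 -> checks out
step 9: 3 * 2 = 6 -> exactly as logged
step 10: push 8: top = 8 -> in agreement
step 11: push -1: top = -1 -> no discrepancy
step 12: push 9: top = 9 -> checks out
step 13: -1 * 9 = -9 -> checks out
step 14: 8 - -9 = 17 -> agrees with the trace
The whole run recomputes cleanly — no discrepancies.

no error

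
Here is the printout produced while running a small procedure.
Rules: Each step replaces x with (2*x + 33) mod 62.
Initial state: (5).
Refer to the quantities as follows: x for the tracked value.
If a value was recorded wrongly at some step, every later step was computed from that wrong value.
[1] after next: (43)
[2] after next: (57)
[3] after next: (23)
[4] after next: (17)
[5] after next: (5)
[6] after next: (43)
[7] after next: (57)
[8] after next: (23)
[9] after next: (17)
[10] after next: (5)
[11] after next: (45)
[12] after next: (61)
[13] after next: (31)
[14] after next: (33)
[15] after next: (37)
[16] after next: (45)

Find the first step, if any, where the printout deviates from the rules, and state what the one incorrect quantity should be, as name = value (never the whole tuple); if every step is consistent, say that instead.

step 1: x = (2*5 + 33) mod 62 = 43 -> checks out
step 2: x = (2*43 + 33) mod 62 = 57 -> same as recorded
step 3: x = (2*57 + 33) mod 62 = 23 -> checks out
step 4: x = (2*23 + 33) mod 62 = 17 -> matches
step 5: x = (2*17 + 33) mod 62 = 5 -> matches
step 6: x = (2*5 + 33) mod 62 = 43 -> exactly as logged
step 7: x = (2*43 + 33) mod 62 = 57 -> same as recorded
step 8: x = (2*57 + 33) mod 62 = 23 -> agrees with the printout
step 9: x = (2*23 + 33) mod 62 = 17 -> no discrepancy
step 10: x = (2*17 + 33) mod 62 = 5 -> in agreement
step 11: x = (2*5 + 33) mod 62 = 43 -> a discrepancy with the printout
That makes step 11 the first incorrect line — x = 43 is what it should show.

step 11, x = 43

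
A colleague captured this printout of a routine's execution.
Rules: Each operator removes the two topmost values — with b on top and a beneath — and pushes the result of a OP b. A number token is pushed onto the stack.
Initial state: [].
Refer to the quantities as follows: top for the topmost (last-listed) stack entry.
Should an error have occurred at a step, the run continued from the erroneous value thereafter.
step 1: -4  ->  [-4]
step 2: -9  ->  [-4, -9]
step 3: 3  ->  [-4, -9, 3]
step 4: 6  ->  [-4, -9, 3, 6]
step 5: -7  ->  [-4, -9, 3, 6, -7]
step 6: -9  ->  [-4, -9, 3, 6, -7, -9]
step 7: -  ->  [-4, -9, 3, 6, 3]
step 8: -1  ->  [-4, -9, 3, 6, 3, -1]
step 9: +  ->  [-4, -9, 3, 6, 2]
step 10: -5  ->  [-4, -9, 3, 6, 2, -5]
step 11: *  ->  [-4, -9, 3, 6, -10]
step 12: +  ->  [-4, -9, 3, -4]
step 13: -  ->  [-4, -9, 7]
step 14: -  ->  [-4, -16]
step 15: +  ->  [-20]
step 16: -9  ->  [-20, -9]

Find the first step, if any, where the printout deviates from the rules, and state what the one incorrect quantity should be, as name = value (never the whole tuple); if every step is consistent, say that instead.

step 1: push -4: top = -4 -> no discrepancy
step 2: push -9: top = -9 -> no discrepancy
step 3: push 3: top = 3 -> in agreement
step 4: push 6: top = 6 -> confirmed correct
step 5: push -7: top = -7 -> checks out
step 6: push -9: top = -9 -> agrees with the printout
step 7: -7 - -9 = 2 -> the recorded entry deviates here
The earliest wrong entry is at step 7: it should read top = 2.

step 7, top = 2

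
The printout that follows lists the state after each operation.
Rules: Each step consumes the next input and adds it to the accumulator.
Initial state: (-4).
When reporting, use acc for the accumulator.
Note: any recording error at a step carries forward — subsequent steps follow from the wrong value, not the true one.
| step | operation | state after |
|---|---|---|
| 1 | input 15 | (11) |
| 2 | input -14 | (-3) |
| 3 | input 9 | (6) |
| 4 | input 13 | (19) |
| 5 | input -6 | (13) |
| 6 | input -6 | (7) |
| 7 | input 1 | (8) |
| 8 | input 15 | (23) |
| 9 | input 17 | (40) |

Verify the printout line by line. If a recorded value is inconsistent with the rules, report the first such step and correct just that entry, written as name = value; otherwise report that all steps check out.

Step 1: acc = -4 + 15 = 11 — consistent with the printout.
Step 2: acc = 11 + -14 = -3 — consistent with the printout.
Step 3: acc = -3 + 9 = 6 — verified.
Step 4: acc = 6 + 13 = 19 — checks out.
Step 5: acc = 19 + -6 = 13 — consistent with the printout.
Step 6: acc = 13 + -6 = 7 — in agreement.
Step 7: acc = 7 + 1 = 8 — confirmed correct.
Step 8: acc = 8 + 15 = 23 — consistent with the printout.
Step 9: acc = 23 + 17 = 40 — checks out.
All steps check out; nothing to correct.

no error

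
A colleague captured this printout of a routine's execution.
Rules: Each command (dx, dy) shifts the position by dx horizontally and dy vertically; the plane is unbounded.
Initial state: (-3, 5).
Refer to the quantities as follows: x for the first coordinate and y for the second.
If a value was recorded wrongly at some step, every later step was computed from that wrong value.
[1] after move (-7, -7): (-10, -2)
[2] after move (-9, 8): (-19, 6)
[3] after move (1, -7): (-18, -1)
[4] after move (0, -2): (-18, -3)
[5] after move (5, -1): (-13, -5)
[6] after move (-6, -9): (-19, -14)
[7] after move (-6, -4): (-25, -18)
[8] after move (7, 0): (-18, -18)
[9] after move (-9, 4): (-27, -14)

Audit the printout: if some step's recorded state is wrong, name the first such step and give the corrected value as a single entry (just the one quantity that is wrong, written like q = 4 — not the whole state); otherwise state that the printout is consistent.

Recomputing the run from the initial state:
step 1: x = -10, y = -2
step 2: x = -19, y = 6
step 3: x = -18, y = -1
step 4: x = -18, y = -3
step 5: x = -13, y = -4
step 6: x = -19, y = -13
step 7: x = -25, y = -17
step 8: x = -18, y = -17
step 9: x = -27, y = -13
The first disagreement with the printout is at step 5, where the value should be y = -4.

step 5, y = -4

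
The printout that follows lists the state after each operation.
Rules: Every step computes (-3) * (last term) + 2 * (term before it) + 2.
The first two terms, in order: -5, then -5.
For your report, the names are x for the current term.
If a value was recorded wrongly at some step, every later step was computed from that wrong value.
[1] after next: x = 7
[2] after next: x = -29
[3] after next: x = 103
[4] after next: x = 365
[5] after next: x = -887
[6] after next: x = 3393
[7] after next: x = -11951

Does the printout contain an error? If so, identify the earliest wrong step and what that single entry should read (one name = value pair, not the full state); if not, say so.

1. x = -3*(-5) + (2)*(-5) + (2) = 7 (exactly as logged)
2. x = -3*(7) + (2)*(-5) + (2) = -29 (consistent with the printout)
3. x = -3*(-29) + (2)*(7) + (2) = 103 (in agreement)
4. x = -3*(103) + (2)*(-29) + (2) = -365 (the entry is off here)
First deviation found at step 4; the corrected entry is x = -365.

step 4, x = -365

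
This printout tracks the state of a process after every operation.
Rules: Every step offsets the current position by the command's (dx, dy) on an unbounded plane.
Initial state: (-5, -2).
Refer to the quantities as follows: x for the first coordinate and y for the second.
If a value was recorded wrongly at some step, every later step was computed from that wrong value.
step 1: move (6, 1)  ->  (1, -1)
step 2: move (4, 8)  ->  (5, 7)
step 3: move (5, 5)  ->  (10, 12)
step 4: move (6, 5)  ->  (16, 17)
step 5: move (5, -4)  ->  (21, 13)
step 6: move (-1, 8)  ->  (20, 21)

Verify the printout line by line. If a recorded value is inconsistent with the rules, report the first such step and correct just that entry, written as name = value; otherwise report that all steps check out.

no error

step 1: x = -5 + (6) = 1, y = -2 + (1) = -1 -> agrees with the printout
step 2: x = 1 + (4) = 5, y = -1 + (8) = 7 -> same as recorded
step 3: x = 5 + (5) = 10, y = 7 + (5) = 12 -> no discrepancy
step 4: x = 10 + (6) = 16, y = 12 + (5) = 17 -> confirmed correct
step 5: x = 16 + (5) = 21, y = 17 + (-4) = 13 -> in agreement
step 6: x = 21 + (-1) = 20, y = 13 + (8) = 21 -> no discrepancy
All steps check out; nothing to correct.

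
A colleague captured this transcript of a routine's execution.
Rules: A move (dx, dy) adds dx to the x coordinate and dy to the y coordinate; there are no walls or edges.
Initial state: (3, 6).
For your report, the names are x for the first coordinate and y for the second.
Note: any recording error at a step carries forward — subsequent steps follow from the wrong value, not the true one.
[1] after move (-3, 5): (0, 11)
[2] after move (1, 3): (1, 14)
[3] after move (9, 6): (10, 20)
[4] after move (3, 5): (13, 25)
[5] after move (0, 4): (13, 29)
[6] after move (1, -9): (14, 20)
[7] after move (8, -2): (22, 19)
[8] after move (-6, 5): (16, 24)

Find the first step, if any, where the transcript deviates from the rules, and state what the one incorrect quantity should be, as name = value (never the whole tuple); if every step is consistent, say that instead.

step 7, y = 18

Recomputing the run from the initial state:
step 1: x = 0, y = 11
step 2: x = 1, y = 14
step 3: x = 10, y = 20
step 4: x = 13, y = 25
step 5: x = 13, y = 29
step 6: x = 14, y = 20
step 7: x = 22, y = 18
step 8: x = 16, y = 23
The first disagreement with the transcript is at step 7, where the value should be y = 18.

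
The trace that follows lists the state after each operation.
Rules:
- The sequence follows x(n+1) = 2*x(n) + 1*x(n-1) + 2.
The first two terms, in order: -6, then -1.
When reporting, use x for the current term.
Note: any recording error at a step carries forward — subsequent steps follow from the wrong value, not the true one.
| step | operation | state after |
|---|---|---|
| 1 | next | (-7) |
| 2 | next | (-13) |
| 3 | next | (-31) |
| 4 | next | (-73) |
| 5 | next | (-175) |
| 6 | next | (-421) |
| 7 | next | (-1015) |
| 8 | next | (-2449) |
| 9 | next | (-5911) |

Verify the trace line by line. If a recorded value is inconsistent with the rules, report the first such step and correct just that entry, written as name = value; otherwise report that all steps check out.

Recomputing the run from the initial state:
step 1: x = -6
step 2: x = -11
step 3: x = -26
step 4: x = -61
step 5: x = -146
step 6: x = -351
step 7: x = -846
step 8: x = -2041
step 9: x = -4926
The first disagreement with the trace is at step 1, where the value should be x = -6.

step 1, x = -6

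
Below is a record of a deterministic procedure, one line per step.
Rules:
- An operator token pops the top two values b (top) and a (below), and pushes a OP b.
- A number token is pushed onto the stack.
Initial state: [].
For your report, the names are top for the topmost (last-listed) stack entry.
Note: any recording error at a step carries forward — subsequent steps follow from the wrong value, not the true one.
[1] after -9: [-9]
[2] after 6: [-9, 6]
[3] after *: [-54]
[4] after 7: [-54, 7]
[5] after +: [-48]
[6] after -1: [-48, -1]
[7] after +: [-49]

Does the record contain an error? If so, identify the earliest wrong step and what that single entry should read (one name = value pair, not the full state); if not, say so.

step 5, top = -47

Step 1: push -9: top = -9 — checks out.
Step 2: push 6: top = 6 — no discrepancy.
Step 3: -9 * 6 = -54 — matches.
Step 4: push 7: top = 7 — agrees with the record.
Step 5: -54 + 7 = -47 — a discrepancy with the record.
First incorrect step: 5; the correct value is top = -47.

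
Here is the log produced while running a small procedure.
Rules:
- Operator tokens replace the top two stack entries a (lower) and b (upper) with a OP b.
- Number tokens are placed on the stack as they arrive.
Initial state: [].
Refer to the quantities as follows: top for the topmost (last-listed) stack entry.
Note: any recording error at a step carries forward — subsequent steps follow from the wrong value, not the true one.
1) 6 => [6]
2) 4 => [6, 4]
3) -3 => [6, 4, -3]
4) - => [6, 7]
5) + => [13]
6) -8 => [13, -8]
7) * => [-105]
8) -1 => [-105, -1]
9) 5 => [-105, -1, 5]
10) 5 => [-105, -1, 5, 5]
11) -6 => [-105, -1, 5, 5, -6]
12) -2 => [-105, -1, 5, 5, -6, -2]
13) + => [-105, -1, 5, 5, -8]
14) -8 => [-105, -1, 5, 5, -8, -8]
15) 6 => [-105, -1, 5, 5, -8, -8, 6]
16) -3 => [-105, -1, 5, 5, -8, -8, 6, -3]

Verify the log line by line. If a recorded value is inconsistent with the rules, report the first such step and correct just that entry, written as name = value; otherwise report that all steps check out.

Recomputing the run from the initial state:
step 1: [6]
step 2: [6, 4]
step 3: [6, 4, -3]
step 4: [6, 7]
step 5: [13]
step 6: [13, -8]
step 7: [-104]
step 8: [-104, -1]
step 9: [-104, -1, 5]
step 10: [-104, -1, 5, 5]
step 11: [-104, -1, 5, 5, -6]
step 12: [-104, -1, 5, 5, -6, -2]
step 13: [-104, -1, 5, 5, -8]
step 14: [-104, -1, 5, 5, -8, -8]
step 15: [-104, -1, 5, 5, -8, -8, 6]
step 16: [-104, -1, 5, 5, -8, -8, 6, -3]
The first disagreement with the log is at step 7, where the value should be top = -104.

step 7, top = -104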